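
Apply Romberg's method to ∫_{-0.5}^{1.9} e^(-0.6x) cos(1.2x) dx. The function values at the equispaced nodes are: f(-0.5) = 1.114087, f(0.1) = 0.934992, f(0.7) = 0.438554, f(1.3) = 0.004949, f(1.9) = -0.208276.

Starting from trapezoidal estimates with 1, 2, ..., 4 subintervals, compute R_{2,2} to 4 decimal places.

1.1115

R_{0,0} (trapezoid, 1 panel, h=2.4000): 1.086973
R_{1,0} (trapezoid, 2 panels, h=1.2000): 1.069751
R_{2,0} (trapezoid, 4 panels, h=0.6000): 1.098840
R_{1,1} = 1.069751 + (1.069751 − 1.086973)/3 = 1.064010
R_{2,1} = 1.098840 + (1.098840 − 1.069751)/3 = 1.108536
R_{2,2} = 1.108536 + (1.108536 − 1.064010)/15 = 1.111504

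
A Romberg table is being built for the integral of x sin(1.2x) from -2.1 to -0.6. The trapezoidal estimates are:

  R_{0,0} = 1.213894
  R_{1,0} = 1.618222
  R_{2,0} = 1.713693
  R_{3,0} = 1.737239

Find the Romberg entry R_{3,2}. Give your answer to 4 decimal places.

R_{2,1} = 1.713693 + (1.713693 − 1.618222)/3 = 1.745517
R_{3,1} = 1.737239 + (1.737239 − 1.713693)/3 = 1.745088
R_{3,2} = (16·1.745088 − 1.745517) / 15 = 1.745059

1.7451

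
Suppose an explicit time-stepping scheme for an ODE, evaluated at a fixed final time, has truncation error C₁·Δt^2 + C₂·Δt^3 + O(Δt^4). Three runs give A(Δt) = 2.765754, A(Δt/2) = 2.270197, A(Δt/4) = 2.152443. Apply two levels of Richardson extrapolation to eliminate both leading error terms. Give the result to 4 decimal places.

First eliminate the Δt^2 term (factor 2^2 = 4):
  B₁ = (4·2.270197 − 2.765754)/3 = 2.105011
  B₂ = (4·2.152443 − 2.270197)/3 = 2.113192
Then eliminate the Δt^3 term (factor 2^3 = 8):
  (8·2.113192 − 2.105011)/7 = 2.114361

2.1144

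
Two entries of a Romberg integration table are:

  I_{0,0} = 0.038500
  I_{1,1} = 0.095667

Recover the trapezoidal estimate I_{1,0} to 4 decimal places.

From I_{1,1} = (4·I_{1,0} − I_{0,0})/3, solve for I_{1,0}:
4·I_{1,0} = 3·0.095667 + 0.038500 = 0.325501
I_{1,0} = 0.081375

0.0814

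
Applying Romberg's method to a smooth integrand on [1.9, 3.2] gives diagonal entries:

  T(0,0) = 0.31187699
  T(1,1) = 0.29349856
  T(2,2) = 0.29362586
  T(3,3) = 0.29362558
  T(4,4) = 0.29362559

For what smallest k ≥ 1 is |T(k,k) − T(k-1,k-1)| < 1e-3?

|T(1,1) − T(0,0)| = 0.01837843 ≥ 1e-3
|T(2,2) − T(1,1)| = 0.00012730 < 1e-3

k = 2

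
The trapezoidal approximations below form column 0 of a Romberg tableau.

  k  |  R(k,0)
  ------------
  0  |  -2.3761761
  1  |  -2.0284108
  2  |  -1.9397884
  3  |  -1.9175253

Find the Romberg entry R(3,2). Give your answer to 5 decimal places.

-1.91009

Richardson extrapolation on the trapezoidal column (denominator 4−1=3):
R(2,1) = -1.9397884 + (-1.9397884 − (-2.0284108))/3 = -1.9102476
R(3,1) = -1.9175253 + (-1.9175253 − (-1.9397884))/3 = -1.9101043
R(3,2) = -1.9101043 + (-1.9101043 − (-1.9102476))/15 = -1.9100947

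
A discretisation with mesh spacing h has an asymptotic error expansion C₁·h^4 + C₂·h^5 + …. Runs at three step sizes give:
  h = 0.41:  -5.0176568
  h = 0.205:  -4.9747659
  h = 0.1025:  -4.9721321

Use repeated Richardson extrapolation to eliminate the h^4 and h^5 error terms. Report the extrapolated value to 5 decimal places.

First eliminate the h^4 term (factor 2^4 = 16):
  B₁ = (16·(-4.9747659) − (-5.0176568))/15 = -4.9719065
  B₂ = (16·(-4.9721321) − (-4.9747659))/15 = -4.9719565
Then eliminate the h^5 term (factor 2^5 = 32):
  (32·(-4.9719565) − (-4.9719065))/31 = -4.9719581

-4.97196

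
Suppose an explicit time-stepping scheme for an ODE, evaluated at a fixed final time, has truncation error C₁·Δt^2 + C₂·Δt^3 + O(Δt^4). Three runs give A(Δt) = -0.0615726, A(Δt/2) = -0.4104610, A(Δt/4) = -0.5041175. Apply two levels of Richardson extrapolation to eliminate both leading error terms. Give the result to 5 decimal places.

First eliminate the Δt^2 term (factor 2^2 = 4):
  B₁ = (4·(-0.4104610) − (-0.0615726))/3 = -0.5267571
  B₂ = (4·(-0.5041175) − (-0.4104610))/3 = -0.5353363
Then eliminate the Δt^3 term (factor 2^3 = 8):
  (8·(-0.5353363) − (-0.5267571))/7 = -0.5365619

-0.53656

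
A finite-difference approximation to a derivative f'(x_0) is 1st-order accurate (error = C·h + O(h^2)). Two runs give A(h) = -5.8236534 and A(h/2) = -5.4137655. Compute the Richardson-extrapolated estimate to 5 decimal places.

The leading error scales as h; refining by a factor of 2 reduces it by 2^1 = 2.
Extrapolated value = (2·A(h/2) − A(h)) / (2 − 1)
= (2·(-5.4137655) − (-5.8236534)) / 1
= -5.0038776 / 1 = -5.0038776

-5.00388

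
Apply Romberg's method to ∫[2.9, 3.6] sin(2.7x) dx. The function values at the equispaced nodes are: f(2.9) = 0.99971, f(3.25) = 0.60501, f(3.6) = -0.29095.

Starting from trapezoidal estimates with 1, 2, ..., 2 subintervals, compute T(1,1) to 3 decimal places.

T(0,0) (trapezoid, 1 panel, h=0.7000): 0.24807
T(1,0) (trapezoid, 2 panels, h=0.3500): 0.33579
T(1,1) = 0.33579 + (0.33579 − 0.24807)/3 = 0.36503

0.365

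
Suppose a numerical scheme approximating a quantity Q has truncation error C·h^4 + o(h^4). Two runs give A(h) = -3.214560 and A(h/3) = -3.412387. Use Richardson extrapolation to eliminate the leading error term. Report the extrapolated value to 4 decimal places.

Extrapolated value = (81·A(h/3) − A(h)) / (81 − 1)
= (81·(-3.412387) − (-3.214560)) / 80
= -273.188787 / 80 = -3.414860

-3.4149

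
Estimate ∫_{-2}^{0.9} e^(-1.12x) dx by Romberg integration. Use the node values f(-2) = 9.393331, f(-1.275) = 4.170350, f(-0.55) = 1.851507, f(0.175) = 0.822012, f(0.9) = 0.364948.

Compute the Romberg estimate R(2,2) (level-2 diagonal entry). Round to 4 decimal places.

R(0,0) (trapezoid, 1 panel, h=2.9000): 14.149505
R(1,0) (trapezoid, 2 panels, h=1.4500): 9.759437
R(2,0) (trapezoid, 4 panels, h=0.7250): 8.499181
R(1,1) = 9.759437 + (9.759437 − 14.149505)/3 = 8.296081
R(2,1) = 8.499181 + (8.499181 − 9.759437)/3 = 8.079096
R(2,2) = 8.079096 + (8.079096 − 8.296081)/15 = 8.064630

8.0646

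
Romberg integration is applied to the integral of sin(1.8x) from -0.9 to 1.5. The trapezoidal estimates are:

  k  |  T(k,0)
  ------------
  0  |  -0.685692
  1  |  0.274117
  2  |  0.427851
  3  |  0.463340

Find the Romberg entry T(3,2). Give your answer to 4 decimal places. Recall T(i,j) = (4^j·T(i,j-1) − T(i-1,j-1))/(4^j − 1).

0.4749

Richardson extrapolation on the trapezoidal column (denominator 4−1=3):
T(2,1) = (4·0.427851 − 0.274117) / 3 = 0.479096
T(3,1) = 0.463340 + (0.463340 − 0.427851)/3 = 0.475170
T(3,2) = (16·0.475170 − 0.479096) / 15 = 0.474908
(Column j=1 coincides with Simpson's rule on the same nodes.)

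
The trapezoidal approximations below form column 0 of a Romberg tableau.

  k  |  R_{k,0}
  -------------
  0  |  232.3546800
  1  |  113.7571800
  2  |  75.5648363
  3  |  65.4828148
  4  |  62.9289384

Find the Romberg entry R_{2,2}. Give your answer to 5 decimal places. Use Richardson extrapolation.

62.07468

R_{1,1} = 113.7571800 + (113.7571800 − 232.3546800)/3 = 74.2246800
R_{2,1} = (4·75.5648363 − 113.7571800) / 3 = 62.8340551
R_{2,2} = 62.8340551 + (62.8340551 − 74.2246800)/15 = 62.0746801
(Column j=1 coincides with Simpson's rule on the same nodes.)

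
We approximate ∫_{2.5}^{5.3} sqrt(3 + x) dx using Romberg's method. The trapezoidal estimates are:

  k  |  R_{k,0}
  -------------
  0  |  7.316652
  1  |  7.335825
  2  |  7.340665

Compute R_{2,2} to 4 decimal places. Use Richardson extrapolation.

R_{1,1} = (4·7.335825 − 7.316652) / 3 = 7.342216
R_{2,1} = (4·7.340665 − 7.335825) / 3 = 7.342278
R_{2,2} = (16·7.342278 − 7.342216) / 15 = 7.342282

7.3423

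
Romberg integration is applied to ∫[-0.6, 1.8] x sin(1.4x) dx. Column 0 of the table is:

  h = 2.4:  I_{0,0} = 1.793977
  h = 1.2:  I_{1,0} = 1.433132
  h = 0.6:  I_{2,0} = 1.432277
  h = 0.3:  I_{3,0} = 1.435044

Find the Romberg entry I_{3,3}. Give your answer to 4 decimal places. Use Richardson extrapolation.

1.4362

I_{1,1} = 1.433132 + (1.433132 − 1.793977)/3 = 1.312850
I_{2,1} = 1.432277 + (1.432277 − 1.433132)/3 = 1.431992
I_{3,1} = (4·1.435044 − 1.432277) / 3 = 1.435966
I_{2,2} = (16·1.431992 − 1.312850) / 15 = 1.439935
I_{3,2} = (16·1.435966 − 1.431992) / 15 = 1.436231
I_{3,3} = 1.436231 + (1.436231 − 1.439935)/63 = 1.436172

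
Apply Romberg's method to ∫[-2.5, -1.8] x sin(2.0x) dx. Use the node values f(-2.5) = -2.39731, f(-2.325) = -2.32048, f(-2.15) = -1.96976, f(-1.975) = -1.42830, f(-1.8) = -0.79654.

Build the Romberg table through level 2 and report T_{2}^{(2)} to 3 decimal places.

-1.291

T_{0}^{(0)} (trapezoid, 1 panel, h=0.7000): -1.11785
T_{1}^{(0)} (trapezoid, 2 panels, h=0.3500): -1.24834
T_{2}^{(0)} (trapezoid, 4 panels, h=0.1750): -1.28021
T_{1}^{(1)} = -1.24834 + (-1.24834 − (-1.11785))/3 = -1.29184
T_{2}^{(1)} = -1.28021 + (-1.28021 − (-1.24834))/3 = -1.29083
T_{2}^{(2)} = -1.29083 + (-1.29083 − (-1.29184))/15 = -1.29076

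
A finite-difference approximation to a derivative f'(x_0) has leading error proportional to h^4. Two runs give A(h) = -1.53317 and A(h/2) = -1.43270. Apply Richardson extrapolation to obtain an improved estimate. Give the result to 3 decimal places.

Extrapolated value = (16·A(h/2) − A(h)) / (16 − 1)
= (16·(-1.43270) − (-1.53317)) / 15
= -21.39003 / 15 = -1.42600

-1.426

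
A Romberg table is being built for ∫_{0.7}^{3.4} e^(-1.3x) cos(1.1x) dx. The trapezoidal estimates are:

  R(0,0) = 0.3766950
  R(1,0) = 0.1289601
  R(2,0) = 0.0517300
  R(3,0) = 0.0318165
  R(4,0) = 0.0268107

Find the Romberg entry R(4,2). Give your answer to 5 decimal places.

Richardson extrapolation on the trapezoidal column (denominator 4−1=3):
R(3,1) = (4·0.0318165 − 0.0517300) / 3 = 0.0251787
R(4,1) = 0.0268107 + (0.0268107 − 0.0318165)/3 = 0.0251421
R(4,2) = 0.0251421 + (0.0251421 − 0.0251787)/15 = 0.0251397

0.02514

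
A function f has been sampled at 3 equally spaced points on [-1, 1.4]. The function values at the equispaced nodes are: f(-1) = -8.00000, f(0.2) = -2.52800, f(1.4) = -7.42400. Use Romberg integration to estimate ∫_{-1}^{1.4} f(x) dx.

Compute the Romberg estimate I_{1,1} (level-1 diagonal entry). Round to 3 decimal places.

-10.214

I_{0,0} (trapezoid, 1 panel, h=2.4000): -18.50880
I_{1,0} (trapezoid, 2 panels, h=1.2000): -12.28800
I_{1,1} = -12.28800 + (-12.28800 − (-18.50880))/3 = -10.21440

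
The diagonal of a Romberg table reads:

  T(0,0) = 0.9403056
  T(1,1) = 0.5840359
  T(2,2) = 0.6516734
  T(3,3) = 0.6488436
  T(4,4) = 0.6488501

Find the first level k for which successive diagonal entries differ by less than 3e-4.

|T(1,1) − T(0,0)| = 0.3562697 ≥ 3e-4
|T(2,2) − T(1,1)| = 0.0676375 ≥ 3e-4
|T(3,3) − T(2,2)| = 0.0028298 ≥ 3e-4
|T(4,4) − T(3,3)| = 0.0000065 < 3e-4

k = 4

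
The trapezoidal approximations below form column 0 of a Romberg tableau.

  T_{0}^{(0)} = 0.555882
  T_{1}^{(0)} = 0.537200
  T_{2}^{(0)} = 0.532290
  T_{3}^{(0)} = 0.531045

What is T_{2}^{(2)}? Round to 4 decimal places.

0.5306

T_{1}^{(1)} = 0.537200 + (0.537200 − 0.555882)/3 = 0.530973
T_{2}^{(1)} = (4·0.532290 − 0.537200) / 3 = 0.530653
T_{2}^{(2)} = 0.530653 + (0.530653 − 0.530973)/15 = 0.530632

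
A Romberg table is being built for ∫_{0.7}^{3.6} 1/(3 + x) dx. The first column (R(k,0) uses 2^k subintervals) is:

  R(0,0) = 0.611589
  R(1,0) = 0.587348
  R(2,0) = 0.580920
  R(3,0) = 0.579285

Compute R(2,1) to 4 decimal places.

0.5788

Richardson extrapolation on the trapezoidal column (denominator 4−1=3):
R(2,1) = (4·0.580920 − 0.587348) / 3 = 0.578777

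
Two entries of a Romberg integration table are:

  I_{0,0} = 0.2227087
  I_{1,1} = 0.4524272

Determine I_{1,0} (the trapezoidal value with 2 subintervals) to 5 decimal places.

0.39500

From I_{1,1} = (4·I_{1,0} − I_{0,0})/3, solve for I_{1,0}:
4·I_{1,0} = 3·0.4524272 + 0.2227087 = 1.5799903
I_{1,0} = 0.3949976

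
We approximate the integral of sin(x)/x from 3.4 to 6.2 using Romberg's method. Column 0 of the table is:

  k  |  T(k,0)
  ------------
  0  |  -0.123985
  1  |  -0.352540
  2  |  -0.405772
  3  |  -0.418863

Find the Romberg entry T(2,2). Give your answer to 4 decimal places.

T(1,1) = -0.352540 + (-0.352540 − (-0.123985))/3 = -0.428725
T(2,1) = (4·(-0.405772) − (-0.352540)) / 3 = -0.423516
T(2,2) = (16·(-0.423516) − (-0.428725)) / 15 = -0.423169

-0.4232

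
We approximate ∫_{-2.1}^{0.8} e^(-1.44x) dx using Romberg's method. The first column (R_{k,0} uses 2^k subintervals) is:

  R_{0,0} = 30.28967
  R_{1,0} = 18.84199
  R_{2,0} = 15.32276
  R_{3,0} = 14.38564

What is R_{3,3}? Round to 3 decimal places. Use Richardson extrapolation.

Richardson extrapolation on the trapezoidal column (denominator 4−1=3):
R_{1,1} = 18.84199 + (18.84199 − 30.28967)/3 = 15.02610
R_{2,1} = (4·15.32276 − 18.84199) / 3 = 14.14968
R_{3,1} = 14.38564 + (14.38564 − 15.32276)/3 = 14.07327
R_{2,2} = 14.14968 + (14.14968 − 15.02610)/15 = 14.09125
R_{3,2} = (16·14.07327 − 14.14968) / 15 = 14.06818
R_{3,3} = (64·14.06818 − 14.09125) / 63 = 14.06781

14.068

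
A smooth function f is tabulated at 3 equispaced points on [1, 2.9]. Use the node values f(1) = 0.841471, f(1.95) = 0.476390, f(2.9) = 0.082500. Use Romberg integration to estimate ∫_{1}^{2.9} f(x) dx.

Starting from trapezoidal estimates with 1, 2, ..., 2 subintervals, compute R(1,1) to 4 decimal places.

0.8960

R(0,0) (trapezoid, 1 panel, h=1.9000): 0.877772
R(1,0) (trapezoid, 2 panels, h=0.9500): 0.891457
R(1,1) = 0.891457 + (0.891457 − 0.877772)/3 = 0.896019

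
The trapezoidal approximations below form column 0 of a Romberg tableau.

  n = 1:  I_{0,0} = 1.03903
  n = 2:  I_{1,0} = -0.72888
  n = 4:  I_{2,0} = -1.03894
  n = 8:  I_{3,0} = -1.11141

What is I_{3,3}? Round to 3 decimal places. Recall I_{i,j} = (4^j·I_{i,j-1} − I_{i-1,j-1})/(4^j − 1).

-1.135

I_{1,1} = (4·(-0.72888) − 1.03903) / 3 = -1.31818
I_{2,1} = -1.03894 + (-1.03894 − (-0.72888))/3 = -1.14229
I_{3,1} = -1.11141 + (-1.11141 − (-1.03894))/3 = -1.13557
I_{2,2} = -1.14229 + (-1.14229 − (-1.31818))/15 = -1.13056
I_{3,2} = -1.13557 + (-1.13557 − (-1.14229))/15 = -1.13512
I_{3,3} = -1.13512 + (-1.13512 − (-1.13056))/63 = -1.13519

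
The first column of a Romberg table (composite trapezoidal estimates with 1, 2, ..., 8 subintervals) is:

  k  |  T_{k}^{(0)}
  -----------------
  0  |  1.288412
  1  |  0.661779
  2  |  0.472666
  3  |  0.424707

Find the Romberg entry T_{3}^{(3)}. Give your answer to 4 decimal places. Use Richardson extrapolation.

0.4087

T_{1}^{(1)} = 0.661779 + (0.661779 − 1.288412)/3 = 0.452901
T_{2}^{(1)} = (4·0.472666 − 0.661779) / 3 = 0.409628
T_{3}^{(1)} = 0.424707 + (0.424707 − 0.472666)/3 = 0.408721
T_{2}^{(2)} = (16·0.409628 − 0.452901) / 15 = 0.406743
T_{3}^{(2)} = 0.408721 + (0.408721 − 0.409628)/15 = 0.408661
T_{3}^{(3)} = 0.408661 + (0.408661 − 0.406743)/63 = 0.408691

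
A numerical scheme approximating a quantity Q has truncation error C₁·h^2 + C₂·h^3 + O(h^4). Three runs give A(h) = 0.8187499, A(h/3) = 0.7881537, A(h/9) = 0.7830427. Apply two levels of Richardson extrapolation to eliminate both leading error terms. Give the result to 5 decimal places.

First eliminate the h^2 term (factor 3^2 = 9):
  B₁ = (9·0.7881537 − 0.8187499)/8 = 0.7843292
  B₂ = (9·0.7830427 − 0.7881537)/8 = 0.7824038
Then eliminate the h^3 term (factor 3^3 = 27):
  (27·0.7824038 − 0.7843292)/26 = 0.7823297

0.78233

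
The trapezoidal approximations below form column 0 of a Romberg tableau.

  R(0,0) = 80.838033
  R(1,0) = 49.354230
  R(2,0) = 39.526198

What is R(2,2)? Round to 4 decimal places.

36.0762

Richardson extrapolation on the trapezoidal column (denominator 4−1=3):
R(1,1) = (4·49.354230 − 80.838033) / 3 = 38.859629
R(2,1) = 39.526198 + (39.526198 − 49.354230)/3 = 36.250187
R(2,2) = (16·36.250187 − 38.859629) / 15 = 36.076224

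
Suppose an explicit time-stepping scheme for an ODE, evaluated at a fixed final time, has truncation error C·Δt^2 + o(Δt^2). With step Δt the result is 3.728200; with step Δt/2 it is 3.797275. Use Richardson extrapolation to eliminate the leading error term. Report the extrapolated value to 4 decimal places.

3.8203

The leading error scales as Δt^2; refining by a factor of 2 reduces it by 2^2 = 4.
Extrapolated value = (4·A(Δt/2) − A(Δt)) / (4 − 1)
= (4·3.797275 − 3.728200) / 3
= 11.460900 / 3 = 3.820300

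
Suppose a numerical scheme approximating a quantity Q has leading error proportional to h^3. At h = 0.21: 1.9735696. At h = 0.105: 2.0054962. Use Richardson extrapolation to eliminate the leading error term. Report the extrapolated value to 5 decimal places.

2.01006

The leading error scales as h^3; refining by a factor of 2 reduces it by 2^3 = 8.
Extrapolated value = (8·A(h/2) − A(h)) / (8 − 1)
= (8·2.0054962 − 1.9735696) / 7
= 14.0704000 / 7 = 2.0100571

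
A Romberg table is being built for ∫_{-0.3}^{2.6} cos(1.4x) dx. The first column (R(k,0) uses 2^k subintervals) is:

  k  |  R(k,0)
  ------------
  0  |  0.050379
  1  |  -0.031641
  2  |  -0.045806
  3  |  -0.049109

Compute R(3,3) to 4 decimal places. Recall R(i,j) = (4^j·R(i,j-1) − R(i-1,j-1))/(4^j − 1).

-0.0502

R(1,1) = (4·(-0.031641) − 0.050379) / 3 = -0.058981
R(2,1) = -0.045806 + (-0.045806 − (-0.031641))/3 = -0.050528
R(3,1) = -0.049109 + (-0.049109 − (-0.045806))/3 = -0.050210
R(2,2) = (16·(-0.050528) − (-0.058981)) / 15 = -0.049964
R(3,2) = -0.050210 + (-0.050210 − (-0.050528))/15 = -0.050189
R(3,3) = -0.050189 + (-0.050189 − (-0.049964))/63 = -0.050193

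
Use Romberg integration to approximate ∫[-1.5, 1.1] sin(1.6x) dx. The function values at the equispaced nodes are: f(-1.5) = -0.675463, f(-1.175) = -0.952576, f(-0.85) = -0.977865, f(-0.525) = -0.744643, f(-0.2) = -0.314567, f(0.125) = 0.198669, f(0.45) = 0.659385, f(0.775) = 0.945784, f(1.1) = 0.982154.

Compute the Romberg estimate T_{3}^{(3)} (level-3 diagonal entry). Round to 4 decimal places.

-0.3433

T_{0}^{(0)} (trapezoid, 1 panel, h=2.6000): 0.398698
T_{1}^{(0)} (trapezoid, 2 panels, h=1.3000): -0.209588
T_{2}^{(0)} (trapezoid, 4 panels, h=0.6500): -0.311806
T_{3}^{(0)} (trapezoid, 8 panels, h=0.3250): -0.335552
T_{1}^{(1)} = -0.209588 + (-0.209588 − 0.398698)/3 = -0.412350
T_{2}^{(1)} = -0.311806 + (-0.311806 − (-0.209588))/3 = -0.345879
T_{3}^{(1)} = -0.335552 + (-0.335552 − (-0.311806))/3 = -0.343467
T_{2}^{(2)} = -0.345879 + (-0.345879 − (-0.412350))/15 = -0.341448
T_{3}^{(2)} = -0.343467 + (-0.343467 − (-0.345879))/15 = -0.343306
T_{3}^{(3)} = -0.343306 + (-0.343306 − (-0.341448))/63 = -0.343335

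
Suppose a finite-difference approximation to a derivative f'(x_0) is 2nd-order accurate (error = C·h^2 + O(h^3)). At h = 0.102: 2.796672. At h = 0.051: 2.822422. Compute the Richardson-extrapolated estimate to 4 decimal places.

Extrapolated value = (4·A(h/2) − A(h)) / (4 − 1)
= (4·2.822422 − 2.796672) / 3
= 8.493016 / 3 = 2.831005

2.8310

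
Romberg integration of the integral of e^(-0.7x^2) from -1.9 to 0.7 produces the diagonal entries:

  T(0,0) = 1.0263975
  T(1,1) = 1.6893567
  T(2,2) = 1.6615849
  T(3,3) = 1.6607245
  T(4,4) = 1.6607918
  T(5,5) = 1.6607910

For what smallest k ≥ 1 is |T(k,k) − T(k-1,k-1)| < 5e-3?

k = 3

|T(1,1) − T(0,0)| = 0.6629592 ≥ 5e-3
|T(2,2) − T(1,1)| = 0.0277718 ≥ 5e-3
|T(3,3) − T(2,2)| = 0.0008604 < 5e-3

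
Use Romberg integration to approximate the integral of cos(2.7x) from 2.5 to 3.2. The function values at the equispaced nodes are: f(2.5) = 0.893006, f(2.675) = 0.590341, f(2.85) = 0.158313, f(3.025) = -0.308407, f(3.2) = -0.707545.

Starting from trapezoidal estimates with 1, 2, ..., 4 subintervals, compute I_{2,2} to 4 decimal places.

0.0950

I_{0,0} (trapezoid, 1 panel, h=0.7000): 0.064911
I_{1,0} (trapezoid, 2 panels, h=0.3500): 0.087865
I_{2,0} (trapezoid, 4 panels, h=0.1750): 0.093271
I_{1,1} = 0.087865 + (0.087865 − 0.064911)/3 = 0.095516
I_{2,1} = 0.093271 + (0.093271 − 0.087865)/3 = 0.095073
I_{2,2} = 0.095073 + (0.095073 − 0.095516)/15 = 0.095043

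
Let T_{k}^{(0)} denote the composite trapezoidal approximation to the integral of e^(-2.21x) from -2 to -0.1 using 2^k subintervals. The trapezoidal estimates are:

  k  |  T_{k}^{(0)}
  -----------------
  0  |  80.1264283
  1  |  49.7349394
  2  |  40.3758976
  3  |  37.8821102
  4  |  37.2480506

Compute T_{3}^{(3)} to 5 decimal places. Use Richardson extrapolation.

37.03616

T_{1}^{(1)} = 49.7349394 + (49.7349394 − 80.1264283)/3 = 39.6044431
T_{2}^{(1)} = 40.3758976 + (40.3758976 − 49.7349394)/3 = 37.2562170
T_{3}^{(1)} = 37.8821102 + (37.8821102 − 40.3758976)/3 = 37.0508477
T_{2}^{(2)} = 37.2562170 + (37.2562170 − 39.6044431)/15 = 37.0996686
T_{3}^{(2)} = 37.0508477 + (37.0508477 − 37.2562170)/15 = 37.0371564
T_{3}^{(3)} = 37.0371564 + (37.0371564 − 37.0996686)/63 = 37.0361641
(Column j=1 coincides with Simpson's rule on the same nodes.)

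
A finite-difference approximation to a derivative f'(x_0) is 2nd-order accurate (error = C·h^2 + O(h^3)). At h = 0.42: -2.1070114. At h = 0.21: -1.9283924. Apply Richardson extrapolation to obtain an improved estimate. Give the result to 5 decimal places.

The leading error scales as h^2; refining by a factor of 2 reduces it by 2^2 = 4.
Extrapolated value = (4·A(h/2) − A(h)) / (4 − 1)
= (4·(-1.9283924) − (-2.1070114)) / 3
= -5.6065582 / 3 = -1.8688527

-1.86885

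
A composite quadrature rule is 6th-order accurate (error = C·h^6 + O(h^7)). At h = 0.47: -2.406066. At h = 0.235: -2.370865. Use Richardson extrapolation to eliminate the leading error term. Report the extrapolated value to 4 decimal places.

-2.3703

The leading error scales as h^6; refining by a factor of 2 reduces it by 2^6 = 64.
Extrapolated value = (64·A(h/2) − A(h)) / (64 − 1)
= (64·(-2.370865) − (-2.406066)) / 63
= -149.329294 / 63 = -2.370306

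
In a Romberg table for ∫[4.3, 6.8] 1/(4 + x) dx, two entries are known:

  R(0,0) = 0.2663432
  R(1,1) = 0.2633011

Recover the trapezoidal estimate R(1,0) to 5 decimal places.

From R(1,1) = (4·R(1,0) − R(0,0))/3, solve for R(1,0):
4·R(1,0) = 3·0.2633011 + 0.2663432 = 1.0562465
R(1,0) = 0.2640616

0.26406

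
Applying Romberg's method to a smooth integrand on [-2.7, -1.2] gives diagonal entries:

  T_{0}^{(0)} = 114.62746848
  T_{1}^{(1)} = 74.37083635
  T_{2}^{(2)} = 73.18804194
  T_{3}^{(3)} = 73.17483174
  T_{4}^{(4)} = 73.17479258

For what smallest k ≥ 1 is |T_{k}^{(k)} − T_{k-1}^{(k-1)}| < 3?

k = 2

|T_{1}^{(1)} − T_{0}^{(0)}| = 40.25663213 ≥ 3
|T_{2}^{(2)} − T_{1}^{(1)}| = 1.18279441 < 3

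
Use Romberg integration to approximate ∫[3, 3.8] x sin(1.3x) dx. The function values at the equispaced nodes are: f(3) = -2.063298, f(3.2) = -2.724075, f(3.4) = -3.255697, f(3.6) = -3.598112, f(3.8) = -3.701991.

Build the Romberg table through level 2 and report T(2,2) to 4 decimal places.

-2.5043

T(0,0) (trapezoid, 1 panel, h=0.8000): -2.306116
T(1,0) (trapezoid, 2 panels, h=0.4000): -2.455337
T(2,0) (trapezoid, 4 panels, h=0.2000): -2.492106
T(1,1) = -2.455337 + (-2.455337 − (-2.306116))/3 = -2.505077
T(2,1) = -2.492106 + (-2.492106 − (-2.455337))/3 = -2.504362
T(2,2) = -2.504362 + (-2.504362 − (-2.505077))/15 = -2.504314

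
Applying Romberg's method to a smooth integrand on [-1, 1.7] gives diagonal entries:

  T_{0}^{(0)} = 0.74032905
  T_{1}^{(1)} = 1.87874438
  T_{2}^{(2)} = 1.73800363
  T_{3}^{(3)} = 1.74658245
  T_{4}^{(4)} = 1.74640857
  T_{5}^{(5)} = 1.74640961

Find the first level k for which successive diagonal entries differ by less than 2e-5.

k = 5

|T_{1}^{(1)} − T_{0}^{(0)}| = 1.13841533 ≥ 2e-5
|T_{2}^{(2)} − T_{1}^{(1)}| = 0.14074075 ≥ 2e-5
|T_{3}^{(3)} − T_{2}^{(2)}| = 0.00857882 ≥ 2e-5
|T_{4}^{(4)} − T_{3}^{(3)}| = 0.00017388 ≥ 2e-5
|T_{5}^{(5)} − T_{4}^{(4)}| = 0.00000104 < 2e-5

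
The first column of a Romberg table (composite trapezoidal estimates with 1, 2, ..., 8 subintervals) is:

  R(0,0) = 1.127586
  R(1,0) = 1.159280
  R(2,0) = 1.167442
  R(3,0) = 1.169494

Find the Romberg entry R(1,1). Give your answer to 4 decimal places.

1.1698

R(1,1) = 1.159280 + (1.159280 − 1.127586)/3 = 1.169845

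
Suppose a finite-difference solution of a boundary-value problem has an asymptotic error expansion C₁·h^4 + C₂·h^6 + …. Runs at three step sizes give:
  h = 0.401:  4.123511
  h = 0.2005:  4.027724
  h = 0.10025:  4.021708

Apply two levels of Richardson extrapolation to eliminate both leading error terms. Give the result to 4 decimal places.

4.0213

First eliminate the h^4 term (factor 2^4 = 16):
  B₁ = (16·4.027724 − 4.123511)/15 = 4.021338
  B₂ = (16·4.021708 − 4.027724)/15 = 4.021307
Then eliminate the h^6 term (factor 2^6 = 64):
  (64·4.021307 − 4.021338)/63 = 4.021307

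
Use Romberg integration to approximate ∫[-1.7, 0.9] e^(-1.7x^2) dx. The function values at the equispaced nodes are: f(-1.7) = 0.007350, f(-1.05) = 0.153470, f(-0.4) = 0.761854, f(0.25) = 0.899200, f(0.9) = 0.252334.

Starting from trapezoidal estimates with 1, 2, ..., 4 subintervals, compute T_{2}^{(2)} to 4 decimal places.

1.2898

T_{0}^{(0)} (trapezoid, 1 panel, h=2.6000): 0.337589
T_{1}^{(0)} (trapezoid, 2 panels, h=1.3000): 1.159205
T_{2}^{(0)} (trapezoid, 4 panels, h=0.6500): 1.263838
T_{1}^{(1)} = 1.159205 + (1.159205 − 0.337589)/3 = 1.433077
T_{2}^{(1)} = 1.263838 + (1.263838 − 1.159205)/3 = 1.298716
T_{2}^{(2)} = 1.298716 + (1.298716 − 1.433077)/15 = 1.289759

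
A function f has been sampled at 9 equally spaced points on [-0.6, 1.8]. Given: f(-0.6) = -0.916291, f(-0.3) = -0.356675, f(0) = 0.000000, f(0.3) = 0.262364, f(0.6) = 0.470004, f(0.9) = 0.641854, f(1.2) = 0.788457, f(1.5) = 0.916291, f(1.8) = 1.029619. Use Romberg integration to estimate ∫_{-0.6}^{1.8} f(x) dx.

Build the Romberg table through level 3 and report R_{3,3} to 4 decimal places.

0.8491

R_{0,0} (trapezoid, 1 panel, h=2.4000): 0.135994
R_{1,0} (trapezoid, 2 panels, h=1.2000): 0.632002
R_{2,0} (trapezoid, 4 panels, h=0.6000): 0.789075
R_{3,0} (trapezoid, 8 panels, h=0.3000): 0.833688
R_{1,1} = 0.632002 + (0.632002 − 0.135994)/3 = 0.797338
R_{2,1} = 0.789075 + (0.789075 − 0.632002)/3 = 0.841433
R_{3,1} = 0.833688 + (0.833688 − 0.789075)/3 = 0.848559
R_{2,2} = 0.841433 + (0.841433 − 0.797338)/15 = 0.844373
R_{3,2} = 0.848559 + (0.848559 − 0.841433)/15 = 0.849034
R_{3,3} = 0.849034 + (0.849034 − 0.844373)/63 = 0.849108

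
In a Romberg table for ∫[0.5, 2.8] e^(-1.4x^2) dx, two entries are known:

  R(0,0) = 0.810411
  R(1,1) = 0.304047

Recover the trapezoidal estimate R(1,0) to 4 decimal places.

0.4306

From R(1,1) = (4·R(1,0) − R(0,0))/3, solve for R(1,0):
4·R(1,0) = 3·0.304047 + 0.810411 = 1.722552
R(1,0) = 0.430638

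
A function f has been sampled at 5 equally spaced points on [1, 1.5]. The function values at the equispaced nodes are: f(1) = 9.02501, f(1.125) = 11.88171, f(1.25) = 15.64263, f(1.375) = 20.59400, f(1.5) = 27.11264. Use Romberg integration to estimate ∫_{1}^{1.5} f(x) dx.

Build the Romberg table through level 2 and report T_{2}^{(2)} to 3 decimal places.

8.222

T_{0}^{(0)} (trapezoid, 1 panel, h=0.5000): 9.03441
T_{1}^{(0)} (trapezoid, 2 panels, h=0.2500): 8.42786
T_{2}^{(0)} (trapezoid, 4 panels, h=0.1250): 8.27340
T_{1}^{(1)} = 8.42786 + (8.42786 − 9.03441)/3 = 8.22568
T_{2}^{(1)} = 8.27340 + (8.27340 − 8.42786)/3 = 8.22191
T_{2}^{(2)} = 8.22191 + (8.22191 − 8.22568)/15 = 8.22166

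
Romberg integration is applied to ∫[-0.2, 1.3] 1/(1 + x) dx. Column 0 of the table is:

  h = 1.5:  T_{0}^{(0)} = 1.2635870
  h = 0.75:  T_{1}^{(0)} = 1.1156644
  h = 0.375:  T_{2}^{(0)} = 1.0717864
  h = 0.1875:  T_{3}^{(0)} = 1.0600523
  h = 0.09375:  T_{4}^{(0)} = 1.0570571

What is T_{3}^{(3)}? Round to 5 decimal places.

1.05607

Richardson extrapolation on the trapezoidal column (denominator 4−1=3):
T_{1}^{(1)} = (4·1.1156644 − 1.2635870) / 3 = 1.0663569
T_{2}^{(1)} = 1.0717864 + (1.0717864 − 1.1156644)/3 = 1.0571604
T_{3}^{(1)} = (4·1.0600523 − 1.0717864) / 3 = 1.0561409
T_{2}^{(2)} = (16·1.0571604 − 1.0663569) / 15 = 1.0565473
T_{3}^{(2)} = (16·1.0561409 − 1.0571604) / 15 = 1.0560729
T_{3}^{(3)} = (64·1.0560729 − 1.0565473) / 63 = 1.0560654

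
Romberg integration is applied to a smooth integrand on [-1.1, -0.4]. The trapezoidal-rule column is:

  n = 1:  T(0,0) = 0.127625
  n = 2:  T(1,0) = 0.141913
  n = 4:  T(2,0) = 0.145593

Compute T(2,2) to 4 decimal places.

Richardson extrapolation on the trapezoidal column (denominator 4−1=3):
T(1,1) = 0.141913 + (0.141913 − 0.127625)/3 = 0.146676
T(2,1) = (4·0.145593 − 0.141913) / 3 = 0.146820
T(2,2) = 0.146820 + (0.146820 − 0.146676)/15 = 0.146830
(Column j=1 coincides with Simpson's rule on the same nodes.)

0.1468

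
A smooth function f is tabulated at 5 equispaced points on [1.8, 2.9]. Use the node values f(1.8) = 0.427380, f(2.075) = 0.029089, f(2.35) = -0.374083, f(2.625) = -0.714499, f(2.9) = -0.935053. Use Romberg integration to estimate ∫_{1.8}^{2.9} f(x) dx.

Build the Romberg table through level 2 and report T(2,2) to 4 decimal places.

T(0,0) (trapezoid, 1 panel, h=1.1000): -0.279220
T(1,0) (trapezoid, 2 panels, h=0.5500): -0.345356
T(2,0) (trapezoid, 4 panels, h=0.2750): -0.361166
T(1,1) = -0.345356 + (-0.345356 − (-0.279220))/3 = -0.367401
T(2,1) = -0.361166 + (-0.361166 − (-0.345356))/3 = -0.366436
T(2,2) = -0.366436 + (-0.366436 − (-0.367401))/15 = -0.366372

-0.3664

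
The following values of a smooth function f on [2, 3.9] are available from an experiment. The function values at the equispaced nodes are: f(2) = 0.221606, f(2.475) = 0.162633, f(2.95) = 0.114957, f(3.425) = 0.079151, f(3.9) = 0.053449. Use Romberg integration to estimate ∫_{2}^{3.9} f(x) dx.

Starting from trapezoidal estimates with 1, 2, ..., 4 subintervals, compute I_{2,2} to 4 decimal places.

0.2331

I_{0,0} (trapezoid, 1 panel, h=1.9000): 0.261302
I_{1,0} (trapezoid, 2 panels, h=0.9500): 0.239860
I_{2,0} (trapezoid, 4 panels, h=0.4750): 0.234778
I_{1,1} = 0.239860 + (0.239860 − 0.261302)/3 = 0.232713
I_{2,1} = 0.234778 + (0.234778 − 0.239860)/3 = 0.233084
I_{2,2} = 0.233084 + (0.233084 − 0.232713)/15 = 0.233109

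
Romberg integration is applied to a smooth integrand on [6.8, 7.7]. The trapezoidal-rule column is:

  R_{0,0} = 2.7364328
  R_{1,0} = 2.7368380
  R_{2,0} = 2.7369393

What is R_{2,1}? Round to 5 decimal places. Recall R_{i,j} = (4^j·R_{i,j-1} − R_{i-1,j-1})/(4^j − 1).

Richardson extrapolation on the trapezoidal column (denominator 4−1=3):
R_{2,1} = 2.7369393 + (2.7369393 − 2.7368380)/3 = 2.7369731

2.73697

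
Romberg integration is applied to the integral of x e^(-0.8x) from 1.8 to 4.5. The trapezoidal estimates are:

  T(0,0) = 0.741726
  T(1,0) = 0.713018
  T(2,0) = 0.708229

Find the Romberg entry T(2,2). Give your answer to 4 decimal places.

Richardson extrapolation on the trapezoidal column (denominator 4−1=3):
T(1,1) = (4·0.713018 − 0.741726) / 3 = 0.703449
T(2,1) = 0.708229 + (0.708229 − 0.713018)/3 = 0.706633
T(2,2) = 0.706633 + (0.706633 − 0.703449)/15 = 0.706845

0.7068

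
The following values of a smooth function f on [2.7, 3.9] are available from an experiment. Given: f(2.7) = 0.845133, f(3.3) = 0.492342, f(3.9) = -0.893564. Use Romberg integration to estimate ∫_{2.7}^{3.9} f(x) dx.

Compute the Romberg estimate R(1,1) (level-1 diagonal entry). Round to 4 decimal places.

R(0,0) (trapezoid, 1 panel, h=1.2000): -0.029059
R(1,0) (trapezoid, 2 panels, h=0.6000): 0.280876
R(1,1) = 0.280876 + (0.280876 − (-0.029059))/3 = 0.384188

0.3842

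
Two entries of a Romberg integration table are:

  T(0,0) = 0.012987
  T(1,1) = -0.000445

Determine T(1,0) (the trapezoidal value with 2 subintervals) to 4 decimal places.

From T(1,1) = (4·T(1,0) − T(0,0))/3, solve for T(1,0):
4·T(1,0) = 3·(-0.000445) + 0.012987 = 0.011652
T(1,0) = 0.002913

0.0029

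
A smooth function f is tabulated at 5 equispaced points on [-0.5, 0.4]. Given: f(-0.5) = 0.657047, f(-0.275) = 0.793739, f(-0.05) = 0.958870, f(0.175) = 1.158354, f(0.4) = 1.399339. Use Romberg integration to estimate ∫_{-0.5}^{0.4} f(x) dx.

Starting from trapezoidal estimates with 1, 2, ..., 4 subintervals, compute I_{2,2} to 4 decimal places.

I_{0,0} (trapezoid, 1 panel, h=0.9000): 0.925374
I_{1,0} (trapezoid, 2 panels, h=0.4500): 0.894178
I_{2,0} (trapezoid, 4 panels, h=0.2250): 0.886310
I_{1,1} = 0.894178 + (0.894178 − 0.925374)/3 = 0.883779
I_{2,1} = 0.886310 + (0.886310 − 0.894178)/3 = 0.883687
I_{2,2} = 0.883687 + (0.883687 − 0.883779)/15 = 0.883681

0.8837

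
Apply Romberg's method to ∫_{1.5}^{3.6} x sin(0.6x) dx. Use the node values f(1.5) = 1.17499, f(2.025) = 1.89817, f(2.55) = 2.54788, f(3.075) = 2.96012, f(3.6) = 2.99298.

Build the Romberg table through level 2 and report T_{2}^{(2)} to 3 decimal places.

T_{0}^{(0)} (trapezoid, 1 panel, h=2.1000): 4.37637
T_{1}^{(0)} (trapezoid, 2 panels, h=1.0500): 4.86346
T_{2}^{(0)} (trapezoid, 4 panels, h=0.5250): 4.98233
T_{1}^{(1)} = 4.86346 + (4.86346 − 4.37637)/3 = 5.02582
T_{2}^{(1)} = 4.98233 + (4.98233 − 4.86346)/3 = 5.02195
T_{2}^{(2)} = 5.02195 + (5.02195 − 5.02582)/15 = 5.02169

5.022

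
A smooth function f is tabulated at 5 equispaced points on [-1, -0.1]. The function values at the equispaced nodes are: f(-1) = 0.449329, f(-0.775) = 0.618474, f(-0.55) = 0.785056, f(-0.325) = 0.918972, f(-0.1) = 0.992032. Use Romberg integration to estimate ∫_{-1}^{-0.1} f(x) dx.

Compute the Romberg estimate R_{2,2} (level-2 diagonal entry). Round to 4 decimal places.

0.6871

R_{0,0} (trapezoid, 1 panel, h=0.9000): 0.648612
R_{1,0} (trapezoid, 2 panels, h=0.4500): 0.677581
R_{2,0} (trapezoid, 4 panels, h=0.2250): 0.684716
R_{1,1} = 0.677581 + (0.677581 − 0.648612)/3 = 0.687237
R_{2,1} = 0.684716 + (0.684716 − 0.677581)/3 = 0.687094
R_{2,2} = 0.687094 + (0.687094 − 0.687237)/15 = 0.687084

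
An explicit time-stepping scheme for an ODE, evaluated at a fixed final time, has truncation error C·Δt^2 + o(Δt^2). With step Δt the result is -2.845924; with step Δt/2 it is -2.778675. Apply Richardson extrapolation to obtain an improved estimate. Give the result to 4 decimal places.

The leading error scales as Δt^2; refining by a factor of 2 reduces it by 2^2 = 4.
Extrapolated value = (4·A(Δt/2) − A(Δt)) / (4 − 1)
= (4·(-2.778675) − (-2.845924)) / 3
= -8.268776 / 3 = -2.756259

-2.7563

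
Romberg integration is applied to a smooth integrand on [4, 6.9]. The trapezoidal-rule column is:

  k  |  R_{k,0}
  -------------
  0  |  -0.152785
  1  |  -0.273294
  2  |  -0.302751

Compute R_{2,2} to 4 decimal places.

Richardson extrapolation on the trapezoidal column (denominator 4−1=3):
R_{1,1} = -0.273294 + (-0.273294 − (-0.152785))/3 = -0.313464
R_{2,1} = (4·(-0.302751) − (-0.273294)) / 3 = -0.312570
R_{2,2} = (16·(-0.312570) − (-0.313464)) / 15 = -0.312510

-0.3125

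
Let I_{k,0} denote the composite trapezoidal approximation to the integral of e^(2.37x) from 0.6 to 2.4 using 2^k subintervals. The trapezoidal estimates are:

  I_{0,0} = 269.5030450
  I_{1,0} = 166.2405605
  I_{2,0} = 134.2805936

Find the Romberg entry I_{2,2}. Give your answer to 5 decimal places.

123.08111

I_{1,1} = (4·166.2405605 − 269.5030450) / 3 = 131.8197323
I_{2,1} = 134.2805936 + (134.2805936 − 166.2405605)/3 = 123.6272713
I_{2,2} = 123.6272713 + (123.6272713 − 131.8197323)/15 = 123.0811072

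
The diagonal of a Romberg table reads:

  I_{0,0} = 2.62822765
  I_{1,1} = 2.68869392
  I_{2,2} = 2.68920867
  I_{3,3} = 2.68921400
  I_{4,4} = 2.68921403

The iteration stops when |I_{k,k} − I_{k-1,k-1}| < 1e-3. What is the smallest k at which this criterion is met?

|I_{1,1} − I_{0,0}| = 0.06046627 ≥ 1e-3
|I_{2,2} − I_{1,1}| = 0.00051475 < 1e-3

k = 2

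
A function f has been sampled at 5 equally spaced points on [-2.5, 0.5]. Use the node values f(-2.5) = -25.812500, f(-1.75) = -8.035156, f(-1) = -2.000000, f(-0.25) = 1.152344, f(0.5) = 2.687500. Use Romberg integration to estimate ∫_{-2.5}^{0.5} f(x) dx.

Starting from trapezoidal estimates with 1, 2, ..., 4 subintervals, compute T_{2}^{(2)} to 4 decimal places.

-13.5375

T_{0}^{(0)} (trapezoid, 1 panel, h=3.0000): -34.687500
T_{1}^{(0)} (trapezoid, 2 panels, h=1.5000): -20.343750
T_{2}^{(0)} (trapezoid, 4 panels, h=0.7500): -15.333984
T_{1}^{(1)} = -20.343750 + (-20.343750 − (-34.687500))/3 = -15.562500
T_{2}^{(1)} = -15.333984 + (-15.333984 − (-20.343750))/3 = -13.664062
T_{2}^{(2)} = -13.664062 + (-13.664062 − (-15.562500))/15 = -13.537499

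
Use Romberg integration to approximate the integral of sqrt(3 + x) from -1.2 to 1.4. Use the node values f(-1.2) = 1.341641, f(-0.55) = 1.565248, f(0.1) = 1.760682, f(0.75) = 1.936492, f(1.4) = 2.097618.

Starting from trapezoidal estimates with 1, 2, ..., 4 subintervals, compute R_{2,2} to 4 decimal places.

R_{0,0} (trapezoid, 1 panel, h=2.6000): 4.471037
R_{1,0} (trapezoid, 2 panels, h=1.3000): 4.524405
R_{2,0} (trapezoid, 4 panels, h=0.6500): 4.538333
R_{1,1} = 4.524405 + (4.524405 − 4.471037)/3 = 4.542194
R_{2,1} = 4.538333 + (4.538333 − 4.524405)/3 = 4.542976
R_{2,2} = 4.542976 + (4.542976 − 4.542194)/15 = 4.543028

4.5430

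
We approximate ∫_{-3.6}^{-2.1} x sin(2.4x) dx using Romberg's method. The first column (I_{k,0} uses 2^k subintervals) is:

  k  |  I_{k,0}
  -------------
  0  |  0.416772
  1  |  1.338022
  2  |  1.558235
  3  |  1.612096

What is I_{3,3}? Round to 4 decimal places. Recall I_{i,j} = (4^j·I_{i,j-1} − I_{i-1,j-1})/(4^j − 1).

1.6299

I_{1,1} = 1.338022 + (1.338022 − 0.416772)/3 = 1.645105
I_{2,1} = (4·1.558235 − 1.338022) / 3 = 1.631639
I_{3,1} = (4·1.612096 − 1.558235) / 3 = 1.630050
I_{2,2} = 1.631639 + (1.631639 − 1.645105)/15 = 1.630741
I_{3,2} = 1.630050 + (1.630050 − 1.631639)/15 = 1.629944
I_{3,3} = 1.629944 + (1.629944 − 1.630741)/63 = 1.629931
(Column j=1 coincides with Simpson's rule on the same nodes.)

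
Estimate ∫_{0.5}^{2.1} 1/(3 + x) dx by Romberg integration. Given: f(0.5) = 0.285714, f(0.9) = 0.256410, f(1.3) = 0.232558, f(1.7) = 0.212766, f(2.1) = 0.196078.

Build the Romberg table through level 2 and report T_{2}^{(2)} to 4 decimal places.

0.3765

T_{0}^{(0)} (trapezoid, 1 panel, h=1.6000): 0.385434
T_{1}^{(0)} (trapezoid, 2 panels, h=0.8000): 0.378763
T_{2}^{(0)} (trapezoid, 4 panels, h=0.4000): 0.377052
T_{1}^{(1)} = 0.378763 + (0.378763 − 0.385434)/3 = 0.376539
T_{2}^{(1)} = 0.377052 + (0.377052 − 0.378763)/3 = 0.376482
T_{2}^{(2)} = 0.376482 + (0.376482 − 0.376539)/15 = 0.376478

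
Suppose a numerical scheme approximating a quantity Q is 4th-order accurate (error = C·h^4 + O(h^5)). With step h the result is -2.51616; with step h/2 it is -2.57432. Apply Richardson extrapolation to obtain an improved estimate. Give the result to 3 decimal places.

Extrapolated value = (16·A(h/2) − A(h)) / (16 − 1)
= (16·(-2.57432) − (-2.51616)) / 15
= -38.67296 / 15 = -2.57820

-2.578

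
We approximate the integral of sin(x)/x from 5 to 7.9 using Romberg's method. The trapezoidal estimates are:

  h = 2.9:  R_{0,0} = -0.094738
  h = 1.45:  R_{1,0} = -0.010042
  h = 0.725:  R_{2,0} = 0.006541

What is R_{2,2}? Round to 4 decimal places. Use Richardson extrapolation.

Richardson extrapolation on the trapezoidal column (denominator 4−1=3):
R_{1,1} = (4·(-0.010042) − (-0.094738)) / 3 = 0.018190
R_{2,1} = 0.006541 + (0.006541 − (-0.010042))/3 = 0.012069
R_{2,2} = (16·0.012069 − 0.018190) / 15 = 0.011661

0.0117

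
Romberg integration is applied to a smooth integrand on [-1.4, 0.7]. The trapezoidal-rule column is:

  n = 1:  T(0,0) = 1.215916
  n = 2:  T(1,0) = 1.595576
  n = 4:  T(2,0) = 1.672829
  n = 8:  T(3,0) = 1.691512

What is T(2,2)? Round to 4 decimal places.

1.6970

Richardson extrapolation on the trapezoidal column (denominator 4−1=3):
T(1,1) = 1.595576 + (1.595576 − 1.215916)/3 = 1.722129
T(2,1) = (4·1.672829 − 1.595576) / 3 = 1.698580
T(2,2) = (16·1.698580 − 1.722129) / 15 = 1.697010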